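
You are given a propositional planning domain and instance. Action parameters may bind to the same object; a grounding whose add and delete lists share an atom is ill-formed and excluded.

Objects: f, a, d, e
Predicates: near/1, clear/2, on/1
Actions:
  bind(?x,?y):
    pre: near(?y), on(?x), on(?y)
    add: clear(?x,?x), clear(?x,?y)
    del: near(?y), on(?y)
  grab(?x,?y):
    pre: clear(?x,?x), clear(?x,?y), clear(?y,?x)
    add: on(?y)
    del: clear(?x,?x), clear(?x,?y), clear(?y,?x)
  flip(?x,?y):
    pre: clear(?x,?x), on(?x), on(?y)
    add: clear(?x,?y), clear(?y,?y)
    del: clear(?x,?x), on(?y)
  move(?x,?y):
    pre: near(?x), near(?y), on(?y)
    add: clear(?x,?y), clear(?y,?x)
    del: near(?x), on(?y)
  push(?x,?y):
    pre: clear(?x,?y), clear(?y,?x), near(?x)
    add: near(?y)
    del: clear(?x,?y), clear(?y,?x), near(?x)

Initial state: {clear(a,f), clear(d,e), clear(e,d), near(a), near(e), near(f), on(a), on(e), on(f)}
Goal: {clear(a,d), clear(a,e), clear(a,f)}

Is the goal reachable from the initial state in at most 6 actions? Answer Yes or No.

Yes

1. bind(a,f)  →  {clear(a,a), clear(a,f), clear(d,e), clear(e,d), near(a), near(e), on(a), on(e)}
2. flip(a,e)  →  {clear(a,e), clear(a,f), clear(d,e), clear(e,d), clear(e,e), near(a), near(e), on(a)}
3. push(e,d)  →  {clear(a,e), clear(a,f), clear(e,e), near(a), near(d), on(a)}
4. move(d,a)  →  {clear(a,d), clear(a,e), clear(a,f), clear(d,a), clear(e,e), near(a)}
optimal plan length = 4; 4 ≤ 6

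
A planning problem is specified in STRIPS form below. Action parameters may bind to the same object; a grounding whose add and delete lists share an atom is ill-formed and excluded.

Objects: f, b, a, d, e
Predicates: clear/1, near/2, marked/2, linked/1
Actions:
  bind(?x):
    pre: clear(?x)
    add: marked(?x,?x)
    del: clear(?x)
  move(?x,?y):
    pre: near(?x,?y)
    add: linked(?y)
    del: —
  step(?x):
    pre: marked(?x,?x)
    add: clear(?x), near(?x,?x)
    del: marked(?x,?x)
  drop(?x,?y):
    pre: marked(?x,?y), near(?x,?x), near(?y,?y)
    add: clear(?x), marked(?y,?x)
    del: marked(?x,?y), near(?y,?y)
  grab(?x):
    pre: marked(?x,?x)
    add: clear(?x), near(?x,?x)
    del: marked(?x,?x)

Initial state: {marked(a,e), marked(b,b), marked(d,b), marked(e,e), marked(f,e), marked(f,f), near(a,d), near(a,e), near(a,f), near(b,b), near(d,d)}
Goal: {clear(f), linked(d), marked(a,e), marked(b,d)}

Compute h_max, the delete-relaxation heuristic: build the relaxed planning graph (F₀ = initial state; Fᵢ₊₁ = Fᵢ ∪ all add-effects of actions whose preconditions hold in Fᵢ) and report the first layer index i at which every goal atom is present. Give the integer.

1

F0 = init (11 atoms)
F1 = F0 ∪ {clear(b), clear(d), clear(e), clear(f), linked(b), linked(d), linked(e), linked(f), marked(b,d), near(e,e), near(f,f)}  (22 atoms)
goal ⊆ F1  ⇒  h_max = 1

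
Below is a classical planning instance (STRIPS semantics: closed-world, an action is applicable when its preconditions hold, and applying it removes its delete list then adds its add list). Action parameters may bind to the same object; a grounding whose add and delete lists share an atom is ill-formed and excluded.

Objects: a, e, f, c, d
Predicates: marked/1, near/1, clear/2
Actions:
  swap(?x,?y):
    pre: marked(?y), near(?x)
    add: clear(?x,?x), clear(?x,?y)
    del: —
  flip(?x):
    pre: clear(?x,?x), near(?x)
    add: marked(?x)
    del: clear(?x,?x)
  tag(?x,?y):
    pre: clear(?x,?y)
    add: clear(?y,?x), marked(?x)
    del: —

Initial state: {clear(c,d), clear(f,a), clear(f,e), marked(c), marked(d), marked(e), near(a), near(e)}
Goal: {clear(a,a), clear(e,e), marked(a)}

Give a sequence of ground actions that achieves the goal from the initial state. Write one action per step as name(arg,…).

swap(a,e); swap(e,e); tag(a,a)

1. swap(a,e)  →  {clear(a,a), clear(a,e), clear(c,d), clear(f,a), clear(f,e), marked(c), marked(d), marked(e), near(a), near(e)}
2. swap(e,e)  →  {clear(a,a), clear(a,e), clear(c,d), clear(e,e), clear(f,a), clear(f,e), marked(c), marked(d), marked(e), near(a), near(e)}
3. tag(a,a)  →  {clear(a,a), clear(a,e), clear(c,d), clear(e,e), clear(f,a), clear(f,e), marked(a), marked(c), marked(d), marked(e), near(a), near(e)}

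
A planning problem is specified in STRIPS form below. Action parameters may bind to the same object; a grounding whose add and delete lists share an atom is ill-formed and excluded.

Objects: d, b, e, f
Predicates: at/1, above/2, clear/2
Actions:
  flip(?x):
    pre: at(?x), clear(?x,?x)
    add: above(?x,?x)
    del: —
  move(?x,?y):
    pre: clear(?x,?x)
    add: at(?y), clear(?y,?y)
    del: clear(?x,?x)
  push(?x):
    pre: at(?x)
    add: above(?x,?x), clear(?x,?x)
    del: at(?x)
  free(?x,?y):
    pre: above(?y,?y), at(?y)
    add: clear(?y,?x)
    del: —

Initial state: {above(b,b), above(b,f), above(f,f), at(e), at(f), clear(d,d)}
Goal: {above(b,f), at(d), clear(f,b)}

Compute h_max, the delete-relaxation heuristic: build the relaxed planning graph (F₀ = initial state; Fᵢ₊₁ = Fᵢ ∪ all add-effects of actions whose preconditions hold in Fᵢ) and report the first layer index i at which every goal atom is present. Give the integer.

F0 = init (6 atoms)
F1 = F0 ∪ {above(e,e), at(b), clear(b,b), clear(e,e), clear(f,b), clear(f,d), clear(f,e), clear(f,f)}  (14 atoms)
F2 = F1 ∪ {at(d), clear(b,d), clear(b,e), clear(b,f), clear(e,b), clear(e,d), clear(e,f)}  (21 atoms)
goal ⊆ F2  ⇒  h_max = 2

2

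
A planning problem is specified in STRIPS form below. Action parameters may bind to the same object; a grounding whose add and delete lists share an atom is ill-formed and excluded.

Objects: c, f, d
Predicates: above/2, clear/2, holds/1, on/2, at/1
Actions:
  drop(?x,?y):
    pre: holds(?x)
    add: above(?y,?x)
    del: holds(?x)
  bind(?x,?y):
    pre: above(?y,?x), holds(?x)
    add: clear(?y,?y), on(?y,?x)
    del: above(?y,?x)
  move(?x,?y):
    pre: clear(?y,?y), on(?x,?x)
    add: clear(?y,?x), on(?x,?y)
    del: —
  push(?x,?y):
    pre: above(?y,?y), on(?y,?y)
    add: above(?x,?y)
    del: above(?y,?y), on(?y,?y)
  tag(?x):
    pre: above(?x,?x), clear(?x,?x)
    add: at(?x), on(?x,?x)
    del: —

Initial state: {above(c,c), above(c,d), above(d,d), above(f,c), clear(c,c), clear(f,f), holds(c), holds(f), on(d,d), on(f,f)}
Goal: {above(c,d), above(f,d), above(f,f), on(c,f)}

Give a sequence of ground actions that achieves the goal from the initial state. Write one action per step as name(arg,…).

drop(f,f); bind(c,c); move(c,f); push(f,d)

1. drop(f,f)  →  {above(c,c), above(c,d), above(d,d), above(f,c), above(f,f), clear(c,c), clear(f,f), holds(c), on(d,d), on(f,f)}
2. bind(c,c)  →  {above(c,d), above(d,d), above(f,c), above(f,f), clear(c,c), clear(f,f), holds(c), on(c,c), on(d,d), on(f,f)}
3. move(c,f)  →  {above(c,d), above(d,d), above(f,c), above(f,f), clear(c,c), clear(f,c), clear(f,f), holds(c), on(c,c), on(c,f), on(d,d), on(f,f)}
4. push(f,d)  →  {above(c,d), above(f,c), above(f,d), above(f,f), clear(c,c), clear(f,c), clear(f,f), holds(c), on(c,c), on(c,f), on(f,f)}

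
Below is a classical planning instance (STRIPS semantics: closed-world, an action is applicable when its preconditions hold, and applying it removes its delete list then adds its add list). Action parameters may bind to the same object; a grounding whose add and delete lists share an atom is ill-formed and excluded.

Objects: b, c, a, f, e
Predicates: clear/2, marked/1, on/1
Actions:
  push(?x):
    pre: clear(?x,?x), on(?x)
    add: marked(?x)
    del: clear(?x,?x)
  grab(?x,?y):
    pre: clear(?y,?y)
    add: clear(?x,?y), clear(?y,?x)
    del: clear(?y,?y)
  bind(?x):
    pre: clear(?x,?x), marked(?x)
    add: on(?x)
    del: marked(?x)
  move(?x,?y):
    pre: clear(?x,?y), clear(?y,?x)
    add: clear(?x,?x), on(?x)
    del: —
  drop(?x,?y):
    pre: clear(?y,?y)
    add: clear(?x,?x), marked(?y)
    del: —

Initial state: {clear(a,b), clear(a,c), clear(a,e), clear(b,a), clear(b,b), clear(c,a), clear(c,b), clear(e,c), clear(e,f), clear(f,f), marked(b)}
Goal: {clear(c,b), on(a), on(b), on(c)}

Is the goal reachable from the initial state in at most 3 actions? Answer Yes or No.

Yes

1. bind(b)  →  {clear(a,b), clear(a,c), clear(a,e), clear(b,a), clear(b,b), clear(c,a), clear(c,b), clear(e,c), clear(e,f), clear(f,f), on(b)}
2. move(c,a)  →  {clear(a,b), clear(a,c), clear(a,e), clear(b,a), clear(b,b), clear(c,a), clear(c,b), clear(c,c), clear(e,c), clear(e,f), clear(f,f), on(b), on(c)}
3. move(a,b)  →  {clear(a,a), clear(a,b), clear(a,c), clear(a,e), clear(b,a), clear(b,b), clear(c,a), clear(c,b), clear(c,c), clear(e,c), clear(e,f), clear(f,f), on(a), on(b), on(c)}
optimal plan length = 3; 3 ≤ 3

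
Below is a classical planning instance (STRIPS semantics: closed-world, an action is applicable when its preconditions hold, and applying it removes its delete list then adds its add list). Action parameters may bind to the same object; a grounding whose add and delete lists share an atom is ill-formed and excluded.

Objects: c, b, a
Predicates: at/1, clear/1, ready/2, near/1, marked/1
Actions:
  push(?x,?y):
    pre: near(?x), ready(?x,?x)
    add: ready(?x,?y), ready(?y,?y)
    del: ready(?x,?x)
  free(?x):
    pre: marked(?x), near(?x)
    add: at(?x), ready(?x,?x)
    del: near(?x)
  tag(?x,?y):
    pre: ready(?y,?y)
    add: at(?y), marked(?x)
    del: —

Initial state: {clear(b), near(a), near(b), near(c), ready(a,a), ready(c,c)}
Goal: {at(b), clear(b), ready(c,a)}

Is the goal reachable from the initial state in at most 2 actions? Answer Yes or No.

1. push(c,a)  →  {clear(b), near(a), near(b), near(c), ready(a,a), ready(c,a)}
2. push(a,b)  →  {clear(b), near(a), near(b), near(c), ready(a,b), ready(b,b), ready(c,a)}
3. tag(c,b)  →  {at(b), clear(b), marked(c), near(a), near(b), near(c), ready(a,b), ready(b,b), ready(c,a)}
optimal plan length = 3; 3 > 2

No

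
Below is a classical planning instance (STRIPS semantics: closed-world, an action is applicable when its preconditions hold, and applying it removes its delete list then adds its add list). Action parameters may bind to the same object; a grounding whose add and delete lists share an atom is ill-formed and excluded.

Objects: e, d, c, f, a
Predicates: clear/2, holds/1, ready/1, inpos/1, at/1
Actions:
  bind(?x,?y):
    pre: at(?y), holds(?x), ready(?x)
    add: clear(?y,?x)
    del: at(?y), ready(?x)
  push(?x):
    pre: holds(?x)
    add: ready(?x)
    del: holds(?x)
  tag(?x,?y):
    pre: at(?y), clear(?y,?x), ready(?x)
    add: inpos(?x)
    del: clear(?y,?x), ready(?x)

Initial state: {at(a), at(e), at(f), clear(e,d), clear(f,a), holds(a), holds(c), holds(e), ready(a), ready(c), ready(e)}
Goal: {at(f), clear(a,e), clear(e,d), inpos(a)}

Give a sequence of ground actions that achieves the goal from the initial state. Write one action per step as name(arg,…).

bind(e,a); tag(a,f)

1. bind(e,a)  →  {at(e), at(f), clear(a,e), clear(e,d), clear(f,a), holds(a), holds(c), holds(e), ready(a), ready(c)}
2. tag(a,f)  →  {at(e), at(f), clear(a,e), clear(e,d), holds(a), holds(c), holds(e), inpos(a), ready(c)}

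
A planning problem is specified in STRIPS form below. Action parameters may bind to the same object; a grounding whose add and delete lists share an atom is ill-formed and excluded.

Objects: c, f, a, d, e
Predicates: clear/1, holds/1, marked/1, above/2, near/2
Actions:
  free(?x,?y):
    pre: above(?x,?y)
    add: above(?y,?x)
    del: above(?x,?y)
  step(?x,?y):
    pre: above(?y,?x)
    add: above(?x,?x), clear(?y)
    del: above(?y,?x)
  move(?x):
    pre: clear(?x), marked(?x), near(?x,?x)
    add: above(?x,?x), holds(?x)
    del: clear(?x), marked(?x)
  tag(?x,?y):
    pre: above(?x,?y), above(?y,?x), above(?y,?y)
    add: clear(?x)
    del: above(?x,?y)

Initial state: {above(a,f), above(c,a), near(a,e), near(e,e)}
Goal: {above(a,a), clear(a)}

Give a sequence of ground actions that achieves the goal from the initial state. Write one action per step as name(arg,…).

1. step(f,a)  →  {above(c,a), above(f,f), clear(a), near(a,e), near(e,e)}
2. step(a,c)  →  {above(a,a), above(f,f), clear(a), clear(c), near(a,e), near(e,e)}

step(f,a); step(a,c)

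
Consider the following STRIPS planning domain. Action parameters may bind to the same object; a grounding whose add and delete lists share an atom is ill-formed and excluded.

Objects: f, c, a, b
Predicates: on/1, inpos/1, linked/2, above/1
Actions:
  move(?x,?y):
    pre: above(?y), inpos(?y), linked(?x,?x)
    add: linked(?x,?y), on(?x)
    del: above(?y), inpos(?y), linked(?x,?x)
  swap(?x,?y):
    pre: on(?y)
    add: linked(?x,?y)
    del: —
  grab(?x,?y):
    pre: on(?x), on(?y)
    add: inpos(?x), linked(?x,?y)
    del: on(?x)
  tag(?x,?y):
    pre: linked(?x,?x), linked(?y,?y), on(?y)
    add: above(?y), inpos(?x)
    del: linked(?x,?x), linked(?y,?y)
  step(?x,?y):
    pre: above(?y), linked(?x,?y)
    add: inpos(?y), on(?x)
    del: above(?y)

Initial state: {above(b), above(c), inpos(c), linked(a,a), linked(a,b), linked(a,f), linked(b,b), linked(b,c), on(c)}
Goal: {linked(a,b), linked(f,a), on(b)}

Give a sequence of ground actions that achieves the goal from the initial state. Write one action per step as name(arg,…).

move(a,c); swap(f,a); step(b,b)

1. move(a,c)  →  {above(b), linked(a,b), linked(a,c), linked(a,f), linked(b,b), linked(b,c), on(a), on(c)}
2. swap(f,a)  →  {above(b), linked(a,b), linked(a,c), linked(a,f), linked(b,b), linked(b,c), linked(f,a), on(a), on(c)}
3. step(b,b)  →  {inpos(b), linked(a,b), linked(a,c), linked(a,f), linked(b,b), linked(b,c), linked(f,a), on(a), on(b), on(c)}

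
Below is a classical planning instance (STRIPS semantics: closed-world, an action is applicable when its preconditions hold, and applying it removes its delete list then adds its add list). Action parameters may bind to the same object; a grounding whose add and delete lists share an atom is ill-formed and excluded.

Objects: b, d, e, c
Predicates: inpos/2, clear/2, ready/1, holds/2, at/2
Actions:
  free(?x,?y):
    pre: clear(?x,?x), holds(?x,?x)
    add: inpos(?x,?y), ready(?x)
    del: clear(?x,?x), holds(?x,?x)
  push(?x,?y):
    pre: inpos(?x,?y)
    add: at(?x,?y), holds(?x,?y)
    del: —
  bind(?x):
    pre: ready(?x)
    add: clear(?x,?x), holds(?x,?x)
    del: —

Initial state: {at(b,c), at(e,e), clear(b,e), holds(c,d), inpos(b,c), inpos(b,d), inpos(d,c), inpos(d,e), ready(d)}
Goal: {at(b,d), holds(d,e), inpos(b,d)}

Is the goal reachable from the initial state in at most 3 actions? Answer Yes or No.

1. push(b,d)  →  {at(b,c), at(b,d), at(e,e), clear(b,e), holds(b,d), holds(c,d), inpos(b,c), inpos(b,d), inpos(d,c), inpos(d,e), ready(d)}
2. push(d,e)  →  {at(b,c), at(b,d), at(d,e), at(e,e), clear(b,e), holds(b,d), holds(c,d), holds(d,e), inpos(b,c), inpos(b,d), inpos(d,c), inpos(d,e), ready(d)}
optimal plan length = 2; 2 ≤ 3

Yes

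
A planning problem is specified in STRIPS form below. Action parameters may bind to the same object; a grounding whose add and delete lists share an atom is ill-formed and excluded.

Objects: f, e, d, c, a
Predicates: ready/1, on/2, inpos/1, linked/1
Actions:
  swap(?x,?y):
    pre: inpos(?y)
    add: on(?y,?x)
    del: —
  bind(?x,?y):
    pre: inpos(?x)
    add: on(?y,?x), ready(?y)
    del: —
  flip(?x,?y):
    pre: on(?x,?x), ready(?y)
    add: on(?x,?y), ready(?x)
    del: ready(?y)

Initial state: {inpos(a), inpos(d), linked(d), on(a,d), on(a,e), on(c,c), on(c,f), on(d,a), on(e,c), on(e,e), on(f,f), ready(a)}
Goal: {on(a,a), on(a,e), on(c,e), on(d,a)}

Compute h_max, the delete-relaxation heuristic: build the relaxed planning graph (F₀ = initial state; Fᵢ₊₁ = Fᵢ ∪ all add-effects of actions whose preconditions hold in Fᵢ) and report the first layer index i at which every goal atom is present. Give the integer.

F0 = init (12 atoms)
F1 = F0 ∪ {on(a,a), on(a,c), on(a,f), on(c,a), on(c,d), on(d,c), on(d,d), on(d,e), on(d,f), on(e,a), on(e,d), on(f,a), on(f,d), ready(c), ready(d), ready(e), ready(f)}  (29 atoms)
F2 = F1 ∪ {on(c,e), on(e,f), on(f,c), on(f,e)}  (33 atoms)
goal ⊆ F2  ⇒  h_max = 2

2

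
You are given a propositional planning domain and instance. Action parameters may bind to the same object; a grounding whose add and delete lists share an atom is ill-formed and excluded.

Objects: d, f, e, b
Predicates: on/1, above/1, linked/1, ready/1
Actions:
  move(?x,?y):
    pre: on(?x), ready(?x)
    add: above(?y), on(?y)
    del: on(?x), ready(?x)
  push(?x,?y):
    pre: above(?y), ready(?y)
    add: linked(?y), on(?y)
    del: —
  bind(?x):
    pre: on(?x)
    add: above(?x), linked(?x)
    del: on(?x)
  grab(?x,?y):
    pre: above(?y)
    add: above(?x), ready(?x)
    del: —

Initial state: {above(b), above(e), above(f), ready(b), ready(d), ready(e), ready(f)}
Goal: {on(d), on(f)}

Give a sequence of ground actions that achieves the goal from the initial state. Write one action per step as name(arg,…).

1. push(d,f)  →  {above(b), above(e), above(f), linked(f), on(f), ready(b), ready(d), ready(e), ready(f)}
2. push(d,e)  →  {above(b), above(e), above(f), linked(e), linked(f), on(e), on(f), ready(b), ready(d), ready(e), ready(f)}
3. move(e,d)  →  {above(b), above(d), above(e), above(f), linked(e), linked(f), on(d), on(f), ready(b), ready(d), ready(f)}

push(d,f); push(d,e); move(e,d)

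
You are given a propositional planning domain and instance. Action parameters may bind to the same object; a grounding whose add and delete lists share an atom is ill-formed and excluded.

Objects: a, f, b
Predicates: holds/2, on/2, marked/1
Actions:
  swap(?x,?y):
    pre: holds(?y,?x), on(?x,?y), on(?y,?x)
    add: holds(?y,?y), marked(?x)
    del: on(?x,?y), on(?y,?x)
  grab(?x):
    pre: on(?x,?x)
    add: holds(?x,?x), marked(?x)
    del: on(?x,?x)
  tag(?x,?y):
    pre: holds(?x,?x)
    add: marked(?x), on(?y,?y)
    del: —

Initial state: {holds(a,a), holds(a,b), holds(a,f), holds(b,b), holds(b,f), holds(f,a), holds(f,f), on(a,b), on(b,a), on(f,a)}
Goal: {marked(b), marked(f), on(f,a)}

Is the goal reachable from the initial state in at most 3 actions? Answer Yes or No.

Yes

1. swap(b,a)  →  {holds(a,a), holds(a,b), holds(a,f), holds(b,b), holds(b,f), holds(f,a), holds(f,f), marked(b), on(f,a)}
2. tag(f,a)  →  {holds(a,a), holds(a,b), holds(a,f), holds(b,b), holds(b,f), holds(f,a), holds(f,f), marked(b), marked(f), on(a,a), on(f,a)}
optimal plan length = 2; 2 ≤ 3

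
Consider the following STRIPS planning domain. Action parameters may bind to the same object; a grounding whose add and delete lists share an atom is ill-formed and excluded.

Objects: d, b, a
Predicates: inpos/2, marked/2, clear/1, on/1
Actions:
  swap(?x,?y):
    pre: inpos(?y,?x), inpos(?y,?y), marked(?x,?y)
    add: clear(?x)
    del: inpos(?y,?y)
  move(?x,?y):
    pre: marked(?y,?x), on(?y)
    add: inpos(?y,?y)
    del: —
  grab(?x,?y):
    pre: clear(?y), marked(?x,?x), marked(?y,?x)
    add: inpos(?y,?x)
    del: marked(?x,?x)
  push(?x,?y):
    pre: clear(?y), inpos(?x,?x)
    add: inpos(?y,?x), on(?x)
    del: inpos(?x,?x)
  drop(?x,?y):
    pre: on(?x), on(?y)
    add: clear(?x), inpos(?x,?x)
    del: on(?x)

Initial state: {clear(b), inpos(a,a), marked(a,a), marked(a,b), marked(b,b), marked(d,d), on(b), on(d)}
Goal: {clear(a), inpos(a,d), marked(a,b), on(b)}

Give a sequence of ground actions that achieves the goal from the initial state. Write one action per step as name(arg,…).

swap(a,a); move(d,d); push(d,a)

1. swap(a,a)  →  {clear(a), clear(b), marked(a,a), marked(a,b), marked(b,b), marked(d,d), on(b), on(d)}
2. move(d,d)  →  {clear(a), clear(b), inpos(d,d), marked(a,a), marked(a,b), marked(b,b), marked(d,d), on(b), on(d)}
3. push(d,a)  →  {clear(a), clear(b), inpos(a,d), marked(a,a), marked(a,b), marked(b,b), marked(d,d), on(b), on(d)}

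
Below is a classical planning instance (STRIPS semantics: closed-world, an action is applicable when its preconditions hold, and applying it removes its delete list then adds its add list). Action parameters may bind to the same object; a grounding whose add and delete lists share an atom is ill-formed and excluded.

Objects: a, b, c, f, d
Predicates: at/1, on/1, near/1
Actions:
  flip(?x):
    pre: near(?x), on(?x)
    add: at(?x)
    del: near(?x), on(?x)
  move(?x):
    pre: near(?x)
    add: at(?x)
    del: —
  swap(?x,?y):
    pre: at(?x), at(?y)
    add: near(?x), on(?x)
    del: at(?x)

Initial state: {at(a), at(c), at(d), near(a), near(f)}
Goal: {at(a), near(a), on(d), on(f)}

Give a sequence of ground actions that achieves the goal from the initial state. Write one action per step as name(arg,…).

move(f); swap(f,a); swap(d,a)

1. move(f)  →  {at(a), at(c), at(d), at(f), near(a), near(f)}
2. swap(f,a)  →  {at(a), at(c), at(d), near(a), near(f), on(f)}
3. swap(d,a)  →  {at(a), at(c), near(a), near(d), near(f), on(d), on(f)}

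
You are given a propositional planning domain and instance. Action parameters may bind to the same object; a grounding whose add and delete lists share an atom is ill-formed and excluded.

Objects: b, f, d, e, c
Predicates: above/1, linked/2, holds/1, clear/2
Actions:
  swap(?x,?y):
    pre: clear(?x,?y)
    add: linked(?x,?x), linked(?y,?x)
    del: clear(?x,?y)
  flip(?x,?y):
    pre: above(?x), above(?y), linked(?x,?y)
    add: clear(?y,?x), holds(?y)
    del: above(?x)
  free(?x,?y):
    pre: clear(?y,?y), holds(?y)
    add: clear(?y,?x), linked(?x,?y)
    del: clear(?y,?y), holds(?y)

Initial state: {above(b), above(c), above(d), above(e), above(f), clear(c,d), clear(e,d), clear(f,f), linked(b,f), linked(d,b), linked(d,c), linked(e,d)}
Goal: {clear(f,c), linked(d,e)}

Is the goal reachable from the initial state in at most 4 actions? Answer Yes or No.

1. swap(e,d)  →  {above(b), above(c), above(d), above(e), above(f), clear(c,d), clear(f,f), linked(b,f), linked(d,b), linked(d,c), linked(d,e), linked(e,d), linked(e,e)}
2. flip(b,f)  →  {above(c), above(d), above(e), above(f), clear(c,d), clear(f,b), clear(f,f), holds(f), linked(b,f), linked(d,b), linked(d,c), linked(d,e), linked(e,d), linked(e,e)}
3. free(c,f)  →  {above(c), above(d), above(e), above(f), clear(c,d), clear(f,b), clear(f,c), linked(b,f), linked(c,f), linked(d,b), linked(d,c), linked(d,e), linked(e,d), linked(e,e)}
optimal plan length = 3; 3 ≤ 4

Yes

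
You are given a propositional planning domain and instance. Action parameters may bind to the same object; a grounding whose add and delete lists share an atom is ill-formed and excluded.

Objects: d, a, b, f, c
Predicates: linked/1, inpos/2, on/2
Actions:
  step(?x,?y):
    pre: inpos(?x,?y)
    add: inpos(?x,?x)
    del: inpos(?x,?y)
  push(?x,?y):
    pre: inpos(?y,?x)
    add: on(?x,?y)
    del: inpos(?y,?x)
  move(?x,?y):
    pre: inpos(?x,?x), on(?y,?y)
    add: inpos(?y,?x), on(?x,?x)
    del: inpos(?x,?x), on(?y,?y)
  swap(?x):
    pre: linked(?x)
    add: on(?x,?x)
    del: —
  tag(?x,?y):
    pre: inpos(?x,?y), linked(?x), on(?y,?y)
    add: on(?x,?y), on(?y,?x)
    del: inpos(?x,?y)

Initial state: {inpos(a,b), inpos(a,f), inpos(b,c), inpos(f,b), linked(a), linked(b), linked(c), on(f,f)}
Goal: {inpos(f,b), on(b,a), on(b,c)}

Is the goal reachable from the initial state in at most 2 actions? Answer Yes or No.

1. push(b,a)  →  {inpos(a,f), inpos(b,c), inpos(f,b), linked(a), linked(b), linked(c), on(b,a), on(f,f)}
2. swap(c)  →  {inpos(a,f), inpos(b,c), inpos(f,b), linked(a), linked(b), linked(c), on(b,a), on(c,c), on(f,f)}
3. tag(b,c)  →  {inpos(a,f), inpos(f,b), linked(a), linked(b), linked(c), on(b,a), on(b,c), on(c,b), on(c,c), on(f,f)}
optimal plan length = 3; 3 > 2

No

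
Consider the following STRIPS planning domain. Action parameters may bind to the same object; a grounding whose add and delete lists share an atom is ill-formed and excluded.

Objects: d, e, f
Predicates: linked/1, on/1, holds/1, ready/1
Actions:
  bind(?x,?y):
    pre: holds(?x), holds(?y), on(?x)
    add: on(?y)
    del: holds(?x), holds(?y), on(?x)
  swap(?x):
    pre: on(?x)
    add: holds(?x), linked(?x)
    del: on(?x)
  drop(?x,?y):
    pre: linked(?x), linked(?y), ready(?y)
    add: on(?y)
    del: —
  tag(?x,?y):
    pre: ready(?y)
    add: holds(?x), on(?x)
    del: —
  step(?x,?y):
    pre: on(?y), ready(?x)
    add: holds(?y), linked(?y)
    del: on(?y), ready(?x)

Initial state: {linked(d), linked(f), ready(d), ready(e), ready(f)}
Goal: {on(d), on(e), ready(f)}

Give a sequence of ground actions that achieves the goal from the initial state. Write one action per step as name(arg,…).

1. drop(d,d)  →  {linked(d), linked(f), on(d), ready(d), ready(e), ready(f)}
2. tag(e,d)  →  {holds(e), linked(d), linked(f), on(d), on(e), ready(d), ready(e), ready(f)}

drop(d,d); tag(e,d)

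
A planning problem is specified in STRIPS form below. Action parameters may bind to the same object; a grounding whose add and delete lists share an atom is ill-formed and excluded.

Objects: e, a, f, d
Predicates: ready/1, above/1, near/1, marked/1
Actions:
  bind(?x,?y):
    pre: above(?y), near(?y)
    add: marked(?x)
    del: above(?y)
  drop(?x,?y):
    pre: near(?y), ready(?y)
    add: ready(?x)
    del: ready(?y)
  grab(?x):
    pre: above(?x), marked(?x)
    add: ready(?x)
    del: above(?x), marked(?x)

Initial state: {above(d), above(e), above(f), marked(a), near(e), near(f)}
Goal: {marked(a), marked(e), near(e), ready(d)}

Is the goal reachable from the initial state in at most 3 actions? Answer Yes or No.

Yes

1. bind(e,e)  →  {above(d), above(f), marked(a), marked(e), near(e), near(f)}
2. bind(d,f)  →  {above(d), marked(a), marked(d), marked(e), near(e), near(f)}
3. grab(d)  →  {marked(a), marked(e), near(e), near(f), ready(d)}
optimal plan length = 3; 3 ≤ 3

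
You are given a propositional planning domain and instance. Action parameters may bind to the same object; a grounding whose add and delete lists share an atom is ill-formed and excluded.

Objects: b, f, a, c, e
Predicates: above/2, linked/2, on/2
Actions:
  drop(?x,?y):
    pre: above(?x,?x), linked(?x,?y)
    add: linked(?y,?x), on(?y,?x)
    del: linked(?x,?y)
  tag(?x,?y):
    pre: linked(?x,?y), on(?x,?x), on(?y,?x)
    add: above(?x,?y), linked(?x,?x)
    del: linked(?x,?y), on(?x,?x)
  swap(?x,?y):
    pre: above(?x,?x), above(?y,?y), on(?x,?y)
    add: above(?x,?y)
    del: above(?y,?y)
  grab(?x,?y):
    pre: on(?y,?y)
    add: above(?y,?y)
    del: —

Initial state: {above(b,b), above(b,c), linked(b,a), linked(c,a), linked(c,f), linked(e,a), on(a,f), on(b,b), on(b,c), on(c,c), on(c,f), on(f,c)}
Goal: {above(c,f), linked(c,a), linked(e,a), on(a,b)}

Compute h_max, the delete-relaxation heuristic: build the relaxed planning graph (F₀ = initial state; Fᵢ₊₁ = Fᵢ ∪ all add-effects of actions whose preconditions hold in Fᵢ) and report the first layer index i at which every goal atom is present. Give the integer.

1

F0 = init (12 atoms)
F1 = F0 ∪ {above(c,c), above(c,f), linked(a,b), linked(c,c), on(a,b)}  (17 atoms)
goal ⊆ F1  ⇒  h_max = 1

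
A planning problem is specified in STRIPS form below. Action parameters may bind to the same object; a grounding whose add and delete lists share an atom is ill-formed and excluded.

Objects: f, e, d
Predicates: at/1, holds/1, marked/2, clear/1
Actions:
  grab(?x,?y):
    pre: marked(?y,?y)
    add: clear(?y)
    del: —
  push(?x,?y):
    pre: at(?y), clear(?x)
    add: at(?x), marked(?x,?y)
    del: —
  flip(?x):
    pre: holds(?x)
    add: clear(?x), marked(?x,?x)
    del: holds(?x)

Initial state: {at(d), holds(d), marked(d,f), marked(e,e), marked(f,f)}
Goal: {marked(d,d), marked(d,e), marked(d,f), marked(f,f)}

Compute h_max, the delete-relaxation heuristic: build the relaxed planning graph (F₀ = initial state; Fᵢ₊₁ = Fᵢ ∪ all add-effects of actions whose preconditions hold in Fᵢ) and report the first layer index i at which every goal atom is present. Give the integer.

3

F0 = init (5 atoms)
F1 = F0 ∪ {clear(d), clear(e), clear(f), marked(d,d)}  (9 atoms)
F2 = F1 ∪ {at(e), at(f), marked(e,d), marked(f,d)}  (13 atoms)
F3 = F2 ∪ {marked(d,e), marked(e,f), marked(f,e)}  (16 atoms)
goal ⊆ F3  ⇒  h_max = 3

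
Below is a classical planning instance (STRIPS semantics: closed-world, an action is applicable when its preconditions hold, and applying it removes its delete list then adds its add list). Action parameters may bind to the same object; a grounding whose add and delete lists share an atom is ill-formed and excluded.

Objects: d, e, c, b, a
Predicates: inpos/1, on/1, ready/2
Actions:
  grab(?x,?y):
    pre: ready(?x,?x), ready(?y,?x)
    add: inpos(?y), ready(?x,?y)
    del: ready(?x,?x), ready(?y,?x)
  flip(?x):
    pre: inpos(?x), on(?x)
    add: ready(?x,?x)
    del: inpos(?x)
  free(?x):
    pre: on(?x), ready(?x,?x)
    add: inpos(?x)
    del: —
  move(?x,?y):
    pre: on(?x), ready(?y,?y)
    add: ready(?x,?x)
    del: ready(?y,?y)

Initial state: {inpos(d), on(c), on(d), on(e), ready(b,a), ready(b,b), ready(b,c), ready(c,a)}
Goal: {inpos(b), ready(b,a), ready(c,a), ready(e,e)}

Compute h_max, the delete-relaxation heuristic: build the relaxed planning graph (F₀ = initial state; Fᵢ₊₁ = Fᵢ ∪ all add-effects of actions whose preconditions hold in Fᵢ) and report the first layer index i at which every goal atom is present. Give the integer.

F0 = init (8 atoms)
F1 = F0 ∪ {ready(c,c), ready(d,d), ready(e,e)}  (11 atoms)
F2 = F1 ∪ {inpos(b), inpos(c), inpos(e), ready(c,b)}  (15 atoms)
goal ⊆ F2  ⇒  h_max = 2

2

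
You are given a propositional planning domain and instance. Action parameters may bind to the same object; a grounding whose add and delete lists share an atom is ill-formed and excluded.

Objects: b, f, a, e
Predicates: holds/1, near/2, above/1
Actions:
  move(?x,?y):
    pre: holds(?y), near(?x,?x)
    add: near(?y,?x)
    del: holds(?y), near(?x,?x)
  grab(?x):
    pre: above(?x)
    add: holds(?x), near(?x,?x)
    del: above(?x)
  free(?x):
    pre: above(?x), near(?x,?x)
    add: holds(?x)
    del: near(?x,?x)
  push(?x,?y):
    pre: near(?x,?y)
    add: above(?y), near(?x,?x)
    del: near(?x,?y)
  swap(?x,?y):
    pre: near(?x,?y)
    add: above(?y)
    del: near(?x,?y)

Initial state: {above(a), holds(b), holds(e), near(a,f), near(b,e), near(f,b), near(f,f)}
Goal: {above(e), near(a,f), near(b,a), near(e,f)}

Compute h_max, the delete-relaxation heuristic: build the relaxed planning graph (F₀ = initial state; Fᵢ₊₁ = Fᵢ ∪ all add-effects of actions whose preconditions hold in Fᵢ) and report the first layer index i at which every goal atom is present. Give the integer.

F0 = init (7 atoms)
F1 = F0 ∪ {above(b), above(e), above(f), holds(a), near(a,a), near(b,b), near(b,f), near(e,f)}  (15 atoms)
F2 = F1 ∪ {holds(f), near(a,b), near(b,a), near(e,a), near(e,b), near(e,e)}  (21 atoms)
goal ⊆ F2  ⇒  h_max = 2

2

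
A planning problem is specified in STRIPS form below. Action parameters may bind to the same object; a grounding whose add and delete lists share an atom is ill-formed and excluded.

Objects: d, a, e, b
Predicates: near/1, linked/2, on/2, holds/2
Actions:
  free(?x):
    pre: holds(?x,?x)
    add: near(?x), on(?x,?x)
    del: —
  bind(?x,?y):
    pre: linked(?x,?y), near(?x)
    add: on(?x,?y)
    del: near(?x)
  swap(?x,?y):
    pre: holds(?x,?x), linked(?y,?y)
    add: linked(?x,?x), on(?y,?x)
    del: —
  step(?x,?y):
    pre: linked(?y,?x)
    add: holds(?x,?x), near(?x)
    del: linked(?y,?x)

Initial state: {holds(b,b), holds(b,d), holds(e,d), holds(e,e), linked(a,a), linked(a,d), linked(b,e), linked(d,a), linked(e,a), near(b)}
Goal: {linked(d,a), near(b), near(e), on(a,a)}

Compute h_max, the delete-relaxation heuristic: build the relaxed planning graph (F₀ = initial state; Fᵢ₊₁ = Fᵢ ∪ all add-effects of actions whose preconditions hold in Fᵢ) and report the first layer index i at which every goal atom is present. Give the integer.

F0 = init (10 atoms)
F1 = F0 ∪ {holds(a,a), holds(d,d), linked(b,b), linked(e,e), near(a), near(d), near(e), on(a,b), on(a,e), on(b,b), on(b,e), on(e,e)}  (22 atoms)
F2 = F1 ∪ {linked(d,d), on(a,a), on(a,d), on(b,a), on(b,d), on(d,a), on(d,d), on(e,a), on(e,b), on(e,d)}  (32 atoms)
goal ⊆ F2  ⇒  h_max = 2

2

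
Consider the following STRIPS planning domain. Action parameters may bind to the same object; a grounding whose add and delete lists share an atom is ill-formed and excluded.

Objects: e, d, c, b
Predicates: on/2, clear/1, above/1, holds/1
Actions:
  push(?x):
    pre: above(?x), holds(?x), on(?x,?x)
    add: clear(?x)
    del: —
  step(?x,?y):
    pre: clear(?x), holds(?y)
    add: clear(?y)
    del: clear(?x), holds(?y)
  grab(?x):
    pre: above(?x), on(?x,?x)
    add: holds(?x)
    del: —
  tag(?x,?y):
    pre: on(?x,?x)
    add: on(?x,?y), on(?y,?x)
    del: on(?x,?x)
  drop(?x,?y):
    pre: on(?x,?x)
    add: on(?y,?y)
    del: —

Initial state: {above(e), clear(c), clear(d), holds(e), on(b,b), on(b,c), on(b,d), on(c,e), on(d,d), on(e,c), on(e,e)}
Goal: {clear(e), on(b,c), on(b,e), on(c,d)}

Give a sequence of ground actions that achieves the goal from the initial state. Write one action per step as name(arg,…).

push(e); tag(e,b); tag(d,c)

1. push(e)  →  {above(e), clear(c), clear(d), clear(e), holds(e), on(b,b), on(b,c), on(b,d), on(c,e), on(d,d), on(e,c), on(e,e)}
2. tag(e,b)  →  {above(e), clear(c), clear(d), clear(e), holds(e), on(b,b), on(b,c), on(b,d), on(b,e), on(c,e), on(d,d), on(e,b), on(e,c)}
3. tag(d,c)  →  {above(e), clear(c), clear(d), clear(e), holds(e), on(b,b), on(b,c), on(b,d), on(b,e), on(c,d), on(c,e), on(d,c), on(e,b), on(e,c)}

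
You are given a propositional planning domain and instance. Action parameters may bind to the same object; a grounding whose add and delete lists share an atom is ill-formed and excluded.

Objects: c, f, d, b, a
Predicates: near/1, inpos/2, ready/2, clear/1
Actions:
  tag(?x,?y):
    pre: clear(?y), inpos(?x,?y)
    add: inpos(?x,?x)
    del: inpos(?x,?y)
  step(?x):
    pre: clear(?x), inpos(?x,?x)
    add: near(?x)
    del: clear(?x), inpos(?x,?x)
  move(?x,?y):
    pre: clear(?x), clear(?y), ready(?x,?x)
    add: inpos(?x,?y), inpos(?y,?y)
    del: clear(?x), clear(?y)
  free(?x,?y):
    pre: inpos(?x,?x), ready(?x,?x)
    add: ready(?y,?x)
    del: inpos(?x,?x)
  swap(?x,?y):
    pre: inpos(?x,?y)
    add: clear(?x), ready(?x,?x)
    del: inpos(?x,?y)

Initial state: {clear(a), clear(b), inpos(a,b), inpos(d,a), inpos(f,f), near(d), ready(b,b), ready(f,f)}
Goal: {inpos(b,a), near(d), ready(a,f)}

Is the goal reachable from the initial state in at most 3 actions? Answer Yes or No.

1. move(b,a)  →  {inpos(a,a), inpos(a,b), inpos(b,a), inpos(d,a), inpos(f,f), near(d), ready(b,b), ready(f,f)}
2. free(f,a)  →  {inpos(a,a), inpos(a,b), inpos(b,a), inpos(d,a), near(d), ready(a,f), ready(b,b), ready(f,f)}
optimal plan length = 2; 2 ≤ 3

Yes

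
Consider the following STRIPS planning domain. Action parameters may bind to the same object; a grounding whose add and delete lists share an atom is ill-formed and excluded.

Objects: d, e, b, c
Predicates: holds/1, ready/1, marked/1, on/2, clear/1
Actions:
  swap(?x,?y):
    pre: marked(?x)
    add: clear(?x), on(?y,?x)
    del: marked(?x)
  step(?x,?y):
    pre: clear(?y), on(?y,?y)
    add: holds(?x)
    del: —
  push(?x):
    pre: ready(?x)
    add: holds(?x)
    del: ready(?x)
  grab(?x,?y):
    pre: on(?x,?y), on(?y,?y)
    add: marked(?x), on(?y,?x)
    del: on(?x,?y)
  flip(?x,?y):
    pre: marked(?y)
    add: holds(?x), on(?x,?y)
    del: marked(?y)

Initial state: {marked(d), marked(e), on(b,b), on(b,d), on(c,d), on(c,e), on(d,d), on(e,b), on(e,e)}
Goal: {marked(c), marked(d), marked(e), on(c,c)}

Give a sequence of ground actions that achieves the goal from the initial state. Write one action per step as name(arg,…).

1. grab(c,d)  →  {marked(c), marked(d), marked(e), on(b,b), on(b,d), on(c,e), on(d,c), on(d,d), on(e,b), on(e,e)}
2. swap(c,c)  →  {clear(c), marked(d), marked(e), on(b,b), on(b,d), on(c,c), on(c,e), on(d,c), on(d,d), on(e,b), on(e,e)}
3. grab(c,e)  →  {clear(c), marked(c), marked(d), marked(e), on(b,b), on(b,d), on(c,c), on(d,c), on(d,d), on(e,b), on(e,c), on(e,e)}

grab(c,d); swap(c,c); grab(c,e)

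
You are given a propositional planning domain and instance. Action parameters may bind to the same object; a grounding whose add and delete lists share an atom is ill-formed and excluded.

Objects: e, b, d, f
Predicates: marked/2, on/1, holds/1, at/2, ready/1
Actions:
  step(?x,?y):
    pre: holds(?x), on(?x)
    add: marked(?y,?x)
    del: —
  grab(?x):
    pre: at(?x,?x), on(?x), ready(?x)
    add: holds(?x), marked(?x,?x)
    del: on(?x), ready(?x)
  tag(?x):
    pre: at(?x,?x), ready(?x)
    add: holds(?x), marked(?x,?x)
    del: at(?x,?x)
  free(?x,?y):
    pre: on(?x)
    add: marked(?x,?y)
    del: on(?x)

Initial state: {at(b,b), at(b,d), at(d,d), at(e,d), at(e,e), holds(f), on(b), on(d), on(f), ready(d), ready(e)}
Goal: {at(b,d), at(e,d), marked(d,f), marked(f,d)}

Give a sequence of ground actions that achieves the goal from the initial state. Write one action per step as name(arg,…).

1. step(f,d)  →  {at(b,b), at(b,d), at(d,d), at(e,d), at(e,e), holds(f), marked(d,f), on(b), on(d), on(f), ready(d), ready(e)}
2. free(f,d)  →  {at(b,b), at(b,d), at(d,d), at(e,d), at(e,e), holds(f), marked(d,f), marked(f,d), on(b), on(d), ready(d), ready(e)}

step(f,d); free(f,d)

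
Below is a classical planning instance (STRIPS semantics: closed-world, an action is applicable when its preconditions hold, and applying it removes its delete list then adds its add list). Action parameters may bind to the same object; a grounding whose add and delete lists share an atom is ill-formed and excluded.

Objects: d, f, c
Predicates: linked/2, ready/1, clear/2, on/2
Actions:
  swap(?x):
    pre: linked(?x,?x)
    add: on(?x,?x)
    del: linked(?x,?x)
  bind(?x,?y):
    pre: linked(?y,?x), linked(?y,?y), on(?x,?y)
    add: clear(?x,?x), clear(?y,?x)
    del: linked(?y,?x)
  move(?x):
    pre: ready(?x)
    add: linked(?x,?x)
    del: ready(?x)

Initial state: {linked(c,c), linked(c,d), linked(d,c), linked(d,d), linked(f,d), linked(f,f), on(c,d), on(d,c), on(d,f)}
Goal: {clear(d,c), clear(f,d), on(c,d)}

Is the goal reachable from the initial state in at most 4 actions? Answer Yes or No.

1. bind(d,f)  →  {clear(d,d), clear(f,d), linked(c,c), linked(c,d), linked(d,c), linked(d,d), linked(f,f), on(c,d), on(d,c), on(d,f)}
2. bind(c,d)  →  {clear(c,c), clear(d,c), clear(d,d), clear(f,d), linked(c,c), linked(c,d), linked(d,d), linked(f,f), on(c,d), on(d,c), on(d,f)}
optimal plan length = 2; 2 ≤ 4

Yes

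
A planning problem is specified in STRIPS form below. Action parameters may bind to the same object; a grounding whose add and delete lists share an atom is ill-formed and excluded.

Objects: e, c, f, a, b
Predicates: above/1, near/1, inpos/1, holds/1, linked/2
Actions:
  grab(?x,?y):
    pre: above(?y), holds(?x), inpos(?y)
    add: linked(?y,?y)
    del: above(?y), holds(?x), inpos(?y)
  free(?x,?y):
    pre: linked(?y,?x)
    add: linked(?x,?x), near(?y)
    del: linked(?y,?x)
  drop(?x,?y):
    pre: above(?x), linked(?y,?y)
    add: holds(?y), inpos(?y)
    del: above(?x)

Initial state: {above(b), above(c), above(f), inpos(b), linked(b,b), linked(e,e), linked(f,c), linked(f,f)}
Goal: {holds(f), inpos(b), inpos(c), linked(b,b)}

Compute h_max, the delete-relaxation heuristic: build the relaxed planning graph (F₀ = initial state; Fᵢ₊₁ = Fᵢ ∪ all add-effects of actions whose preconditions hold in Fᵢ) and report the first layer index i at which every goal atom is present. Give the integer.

2

F0 = init (8 atoms)
F1 = F0 ∪ {holds(b), holds(e), holds(f), inpos(e), inpos(f), linked(c,c), near(f)}  (15 atoms)
F2 = F1 ∪ {holds(c), inpos(c)}  (17 atoms)
goal ⊆ F2  ⇒  h_max = 2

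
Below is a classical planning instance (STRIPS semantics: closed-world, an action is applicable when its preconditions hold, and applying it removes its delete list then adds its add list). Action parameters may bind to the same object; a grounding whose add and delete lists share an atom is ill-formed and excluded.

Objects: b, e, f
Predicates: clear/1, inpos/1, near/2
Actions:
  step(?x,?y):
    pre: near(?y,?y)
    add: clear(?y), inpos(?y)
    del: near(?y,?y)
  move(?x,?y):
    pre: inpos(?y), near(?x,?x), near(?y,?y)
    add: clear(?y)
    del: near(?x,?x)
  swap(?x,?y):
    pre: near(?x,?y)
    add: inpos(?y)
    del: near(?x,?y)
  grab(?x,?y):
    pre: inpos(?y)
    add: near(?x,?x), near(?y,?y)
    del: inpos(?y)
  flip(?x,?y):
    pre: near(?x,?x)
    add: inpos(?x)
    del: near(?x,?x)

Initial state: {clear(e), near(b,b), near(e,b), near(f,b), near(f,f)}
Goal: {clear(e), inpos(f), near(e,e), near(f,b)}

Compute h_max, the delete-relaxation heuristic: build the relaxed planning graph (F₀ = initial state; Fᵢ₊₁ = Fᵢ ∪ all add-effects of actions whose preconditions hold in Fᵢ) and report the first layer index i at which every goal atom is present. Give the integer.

F0 = init (5 atoms)
F1 = F0 ∪ {clear(b), clear(f), inpos(b), inpos(f)}  (9 atoms)
F2 = F1 ∪ {near(e,e)}  (10 atoms)
goal ⊆ F2  ⇒  h_max = 2

2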